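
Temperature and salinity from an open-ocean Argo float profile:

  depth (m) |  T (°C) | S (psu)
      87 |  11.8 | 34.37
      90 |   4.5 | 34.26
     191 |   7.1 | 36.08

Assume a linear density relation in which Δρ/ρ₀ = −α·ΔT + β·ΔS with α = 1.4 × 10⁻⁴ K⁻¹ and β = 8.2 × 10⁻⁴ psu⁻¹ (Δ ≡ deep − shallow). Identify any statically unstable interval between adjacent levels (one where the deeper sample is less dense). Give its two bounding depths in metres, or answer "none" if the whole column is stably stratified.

none

Evaluate Δρ/ρ₀ = −αΔT + βΔS across each adjacent pair:
  87–90 m: −αΔT+βΔS = −(1.4 × 10⁻⁴)(-7.3)+(8.2 × 10⁻⁴)(-0.11) = 9.3 × 10⁻⁴ → stable
  90–191 m: −αΔT+βΔS = −(1.4 × 10⁻⁴)(+2.6)+(8.2 × 10⁻⁴)(+1.82) = 1.1 × 10⁻³ → stable
Every interval has Δρ > 0: the column is stably stratified throughout.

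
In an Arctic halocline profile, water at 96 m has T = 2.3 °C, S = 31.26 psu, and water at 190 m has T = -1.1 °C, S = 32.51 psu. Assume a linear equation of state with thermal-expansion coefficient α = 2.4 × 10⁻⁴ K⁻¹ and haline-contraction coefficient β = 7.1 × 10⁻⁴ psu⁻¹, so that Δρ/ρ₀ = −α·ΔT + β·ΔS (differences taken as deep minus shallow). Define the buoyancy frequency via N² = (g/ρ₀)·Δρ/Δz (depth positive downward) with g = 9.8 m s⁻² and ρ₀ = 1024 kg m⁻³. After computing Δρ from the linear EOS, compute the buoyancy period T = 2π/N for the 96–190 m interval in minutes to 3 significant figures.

7.86 min

ΔT = -3.4 K, ΔS = +1.25 psu (deep − shallow).
Δρ/ρ₀ = −αΔT + βΔS = 8.16 × 10⁻⁴ + 8.875 × 10⁻⁴ = 1.7035 × 10⁻³, so Δρ ≈ 1.744 kg m⁻³.
N² = (g/ρ₀)·Δρ/Δz = g·(Δρ/ρ₀)/Δz = 9.8 × 1.7035 × 10⁻³ / 94 = 1.7760 × 10⁻⁴ s⁻².
N = √(1.7760 × 10⁻⁴) = 0.013327 rad s⁻¹ → T = 2π/N = 471.46 s = 7.8577 min ≈ 7.86 min.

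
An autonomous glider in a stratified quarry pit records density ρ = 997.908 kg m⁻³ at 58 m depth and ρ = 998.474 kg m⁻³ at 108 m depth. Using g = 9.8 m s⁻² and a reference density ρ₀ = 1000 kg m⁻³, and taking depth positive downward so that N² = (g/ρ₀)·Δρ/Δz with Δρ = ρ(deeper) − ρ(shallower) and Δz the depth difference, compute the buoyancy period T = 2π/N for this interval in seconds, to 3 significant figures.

Δρ = 998.474 − 997.908 = 0.566 kg m⁻³ over Δz = 108 − 58 = 50 m.
N² = (9.8/1000) × (0.566/50) = 1.1094 × 10⁻⁴ s⁻².
N = √(1.1094 × 10⁻⁴) = 0.010533 rad s⁻¹, so T = 2π/N = 596.52 s ≈ 597 s.
Since Δρ > 0 the layer is stably stratified.

597 s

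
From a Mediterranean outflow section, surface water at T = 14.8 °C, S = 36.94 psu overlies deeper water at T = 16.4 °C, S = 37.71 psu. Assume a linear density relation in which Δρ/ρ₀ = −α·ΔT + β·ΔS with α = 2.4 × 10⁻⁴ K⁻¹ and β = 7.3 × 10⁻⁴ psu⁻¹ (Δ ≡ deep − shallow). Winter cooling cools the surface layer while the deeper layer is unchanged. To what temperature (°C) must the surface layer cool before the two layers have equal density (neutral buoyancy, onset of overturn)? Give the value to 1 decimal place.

Neutral buoyancy requires Δρ = 0, i.e. −α(T_deep − T_surf′) + β(S_deep − S_surf) = 0.
T_surf′ = T_deep − (β/α)·ΔS = 16.4 − (7.3 × 10⁻⁴/2.4 × 10⁻⁴)·(+0.77) = 14.058 °C.
Cooling required: 14.8 − (14.058) = 0.742 °C.

14.1 °C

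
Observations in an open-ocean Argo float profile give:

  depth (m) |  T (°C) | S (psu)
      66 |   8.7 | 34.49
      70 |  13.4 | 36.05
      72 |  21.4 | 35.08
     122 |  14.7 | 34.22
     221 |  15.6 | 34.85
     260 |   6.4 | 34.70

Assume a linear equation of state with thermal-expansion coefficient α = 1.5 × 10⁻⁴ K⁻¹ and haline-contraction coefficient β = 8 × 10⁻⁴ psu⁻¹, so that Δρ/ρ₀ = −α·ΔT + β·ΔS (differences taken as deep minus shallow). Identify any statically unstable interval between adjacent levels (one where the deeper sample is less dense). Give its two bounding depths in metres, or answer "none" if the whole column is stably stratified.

Evaluate Δρ/ρ₀ = −αΔT + βΔS across each adjacent pair:
  66–70 m: −αΔT+βΔS = −(1.5 × 10⁻⁴)(+4.7)+(8 × 10⁻⁴)(+1.56) = 5.4 × 10⁻⁴ → stable
  70–72 m: −αΔT+βΔS = −(1.5 × 10⁻⁴)(+8.0)+(8 × 10⁻⁴)(-0.97) = -2.0 × 10⁻³ → UNSTABLE
  72–122 m: −αΔT+βΔS = −(1.5 × 10⁻⁴)(-6.7)+(8 × 10⁻⁴)(-0.86) = 3.2 × 10⁻⁴ → stable
  122–221 m: −αΔT+βΔS = −(1.5 × 10⁻⁴)(+0.9)+(8 × 10⁻⁴)(+0.63) = 3.7 × 10⁻⁴ → stable
  221–260 m: −αΔT+βΔS = −(1.5 × 10⁻⁴)(-9.2)+(8 × 10⁻⁴)(-0.15) = 1.3 × 10⁻³ → stable
The 70–72 m interval has Δρ < 0: lighter water underlies denser water.

70–72 m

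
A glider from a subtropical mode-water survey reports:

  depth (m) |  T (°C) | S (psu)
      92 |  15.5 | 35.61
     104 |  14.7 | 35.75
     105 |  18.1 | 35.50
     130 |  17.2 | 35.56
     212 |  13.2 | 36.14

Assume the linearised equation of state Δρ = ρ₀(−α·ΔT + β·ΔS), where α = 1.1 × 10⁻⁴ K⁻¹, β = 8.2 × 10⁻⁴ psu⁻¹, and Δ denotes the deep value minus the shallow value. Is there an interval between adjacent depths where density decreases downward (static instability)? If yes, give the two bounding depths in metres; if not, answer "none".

104–105 m

Evaluate Δρ/ρ₀ = −αΔT + βΔS across each adjacent pair:
  92–104 m: −αΔT+βΔS = −(1.1 × 10⁻⁴)(-0.8)+(8.2 × 10⁻⁴)(+0.14) = 2.0 × 10⁻⁴ → stable
  104–105 m: −αΔT+βΔS = −(1.1 × 10⁻⁴)(+3.4)+(8.2 × 10⁻⁴)(-0.25) = -5.8 × 10⁻⁴ → UNSTABLE
  105–130 m: −αΔT+βΔS = −(1.1 × 10⁻⁴)(-0.9)+(8.2 × 10⁻⁴)(+0.06) = 1.5 × 10⁻⁴ → stable
  130–212 m: −αΔT+βΔS = −(1.1 × 10⁻⁴)(-4.0)+(8.2 × 10⁻⁴)(+0.58) = 9.2 × 10⁻⁴ → stable
The 104–105 m interval has Δρ < 0: lighter water underlies denser water.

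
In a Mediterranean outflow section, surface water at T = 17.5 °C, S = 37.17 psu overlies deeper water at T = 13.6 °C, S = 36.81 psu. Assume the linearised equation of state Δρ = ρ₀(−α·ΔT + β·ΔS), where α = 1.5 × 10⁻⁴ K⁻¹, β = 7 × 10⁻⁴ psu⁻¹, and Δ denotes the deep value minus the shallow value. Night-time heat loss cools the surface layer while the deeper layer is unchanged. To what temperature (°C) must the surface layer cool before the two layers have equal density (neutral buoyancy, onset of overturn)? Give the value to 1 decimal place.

15.3 °C

Neutral buoyancy requires Δρ = 0, i.e. −α(T_deep − T_surf′) + β(S_deep − S_surf) = 0.
T_surf′ = T_deep − (β/α)·ΔS = 13.6 − (7 × 10⁻⁴/1.5 × 10⁻⁴)·(-0.36) = 15.280 °C.
Cooling required: 17.5 − (15.280) = 2.220 °C.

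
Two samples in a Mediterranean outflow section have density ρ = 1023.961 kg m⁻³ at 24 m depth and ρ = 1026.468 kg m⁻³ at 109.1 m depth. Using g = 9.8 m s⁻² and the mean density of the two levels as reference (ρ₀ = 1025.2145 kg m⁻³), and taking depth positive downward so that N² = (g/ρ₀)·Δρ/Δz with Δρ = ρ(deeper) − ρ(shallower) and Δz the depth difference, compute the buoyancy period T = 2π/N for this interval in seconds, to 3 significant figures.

374 s

Δρ = 1026.468 − 1023.961 = 2.507 kg m⁻³ over Δz = 109.1 − 24 = 85.1 m.
N² = (9.8/1025.2145) × (2.507/85.1) = 2.8160 × 10⁻⁴ s⁻².
N = √(2.8160 × 10⁻⁴) = 0.016781 rad s⁻¹, so T = 2π/N = 374.42 s ≈ 374 s.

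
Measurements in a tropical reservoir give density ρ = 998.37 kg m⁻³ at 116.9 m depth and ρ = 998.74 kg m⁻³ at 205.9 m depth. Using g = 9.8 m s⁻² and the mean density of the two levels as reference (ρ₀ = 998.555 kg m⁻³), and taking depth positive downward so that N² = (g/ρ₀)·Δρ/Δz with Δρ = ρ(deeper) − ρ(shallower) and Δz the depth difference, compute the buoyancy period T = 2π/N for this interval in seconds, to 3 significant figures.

Δρ = 998.74 − 998.37 = 0.37 kg m⁻³ over Δz = 205.9 − 116.9 = 89 m.
N² = (9.8/998.555) × (0.37/89) = 4.0801 × 10⁻⁵ s⁻².
N = √(4.0801 × 10⁻⁵) = 6.3876 × 10⁻³ rad s⁻¹, so T = 2π/N = 983.65 s ≈ 984 s.

984 s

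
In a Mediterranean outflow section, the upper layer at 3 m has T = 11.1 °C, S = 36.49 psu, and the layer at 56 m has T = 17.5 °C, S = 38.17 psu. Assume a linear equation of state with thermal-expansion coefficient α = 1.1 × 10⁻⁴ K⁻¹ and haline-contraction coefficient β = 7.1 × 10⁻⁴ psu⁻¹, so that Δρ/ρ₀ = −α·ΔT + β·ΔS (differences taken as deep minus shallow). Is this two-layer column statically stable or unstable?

stable

ΔT = 17.5 − 11.1 = +6.4 K and ΔS = 38.17 − 36.49 = +1.68 psu (deep − shallow).
−αΔT = -7.04 × 10⁻⁴; βΔS = 1.1928 × 10⁻³; sum Δρ/ρ₀ = 4.888 × 10⁻⁴.
Δρ/ρ₀ > 0, so Δρ > 0: deeper water is denser → statically stable.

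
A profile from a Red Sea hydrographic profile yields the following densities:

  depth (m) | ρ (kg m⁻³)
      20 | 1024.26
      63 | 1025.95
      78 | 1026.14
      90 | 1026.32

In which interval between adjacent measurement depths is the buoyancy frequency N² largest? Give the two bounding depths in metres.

20–63 m

Compute the density gradient over each adjacent pair:
  20–63 m: Δρ/Δz = 1.69/43 = 0.039 kg m⁻⁴
  63–78 m: Δρ/Δz = 0.19/15 = 0.013 kg m⁻⁴
  78–90 m: Δρ/Δz = 0.18/12 = 0.015 kg m⁻⁴
The largest gradient is in the 20–63 m interval — the pycnocline.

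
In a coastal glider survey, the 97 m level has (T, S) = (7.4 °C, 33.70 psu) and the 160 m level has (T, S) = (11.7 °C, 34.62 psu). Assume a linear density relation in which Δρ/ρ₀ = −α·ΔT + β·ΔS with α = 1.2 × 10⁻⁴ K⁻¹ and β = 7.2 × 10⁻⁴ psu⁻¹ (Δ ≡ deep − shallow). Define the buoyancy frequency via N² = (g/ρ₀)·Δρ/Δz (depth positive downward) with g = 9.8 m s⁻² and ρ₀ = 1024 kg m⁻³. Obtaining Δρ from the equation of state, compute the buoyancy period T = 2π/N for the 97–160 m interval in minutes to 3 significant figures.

ΔT = +4.3 K, ΔS = +0.92 psu (deep − shallow).
Δρ/ρ₀ = −αΔT + βΔS = -5.16 × 10⁻⁴ + 6.624 × 10⁻⁴ = 1.464 × 10⁻⁴, so Δρ ≈ 0.1499 kg m⁻³.
N² = (g/ρ₀)·Δρ/Δz = g·(Δρ/ρ₀)/Δz = 9.8 × 1.464 × 10⁻⁴ / 63 = 2.2773 × 10⁻⁵ s⁻².
N = √(2.2773 × 10⁻⁵) = 4.7721 × 10⁻³ rad s⁻¹ → T = 2π/N = 1.3166 × 10³ s = 21.943 min ≈ 21.9 min.

21.9 min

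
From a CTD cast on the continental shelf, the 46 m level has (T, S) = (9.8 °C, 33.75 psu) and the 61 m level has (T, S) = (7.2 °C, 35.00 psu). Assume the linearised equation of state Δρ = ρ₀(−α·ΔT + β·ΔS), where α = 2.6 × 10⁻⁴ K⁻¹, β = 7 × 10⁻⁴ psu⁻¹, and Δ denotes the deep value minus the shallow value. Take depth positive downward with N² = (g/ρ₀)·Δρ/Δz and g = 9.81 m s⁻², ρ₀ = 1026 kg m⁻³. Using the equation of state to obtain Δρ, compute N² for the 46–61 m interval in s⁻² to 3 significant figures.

ΔT = -2.6 K, ΔS = +1.25 psu (deep − shallow).
Δρ/ρ₀ = −αΔT + βΔS = 6.76 × 10⁻⁴ + 8.75 × 10⁻⁴ = 1.551 × 10⁻³, so Δρ ≈ 1.591 kg m⁻³.
N² = (g/ρ₀)·Δρ/Δz = g·(Δρ/ρ₀)/Δz = 9.81 × 1.551 × 10⁻³ / 15 = 1.0144 × 10⁻³ s⁻² ≈ 1.01 × 10⁻³ s⁻².

1.01 × 10⁻³ s⁻²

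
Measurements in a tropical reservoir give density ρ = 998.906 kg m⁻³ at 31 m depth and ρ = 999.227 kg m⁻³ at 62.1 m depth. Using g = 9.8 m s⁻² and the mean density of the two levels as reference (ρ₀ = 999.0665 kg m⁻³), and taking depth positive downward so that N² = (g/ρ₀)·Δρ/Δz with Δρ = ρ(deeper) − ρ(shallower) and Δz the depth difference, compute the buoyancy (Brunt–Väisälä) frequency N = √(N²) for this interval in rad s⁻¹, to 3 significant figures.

0.0101 rad s⁻¹

Δρ = 999.227 − 998.906 = 0.321 kg m⁻³ over Δz = 62.1 − 31 = 31.1 m.
N² = (9.8/999.0665) × (0.321/31.1) = 1.0125 × 10⁻⁴ s⁻².
N = √(1.0125 × 10⁻⁴) = 0.010062 rad s⁻¹ ≈ 0.0101 rad s⁻¹.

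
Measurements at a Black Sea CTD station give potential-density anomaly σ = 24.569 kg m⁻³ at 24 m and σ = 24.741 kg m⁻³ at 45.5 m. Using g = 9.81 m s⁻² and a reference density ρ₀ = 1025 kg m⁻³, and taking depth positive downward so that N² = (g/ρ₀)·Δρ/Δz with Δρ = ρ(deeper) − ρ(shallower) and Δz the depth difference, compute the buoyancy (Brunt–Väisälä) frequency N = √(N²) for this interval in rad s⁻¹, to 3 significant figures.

Δρ = 1024.741 − 1024.569 = 0.172 kg m⁻³ over Δz = 45.5 − 24 = 21.5 m.
N² = (9.81/1025) × (0.172/21.5) = 7.6566 × 10⁻⁵ s⁻².
N = √(7.6566 × 10⁻⁵) = 8.7502 × 10⁻³ rad s⁻¹ ≈ 8.75 × 10⁻³ rad s⁻¹.

8.75 × 10⁻³ rad s⁻¹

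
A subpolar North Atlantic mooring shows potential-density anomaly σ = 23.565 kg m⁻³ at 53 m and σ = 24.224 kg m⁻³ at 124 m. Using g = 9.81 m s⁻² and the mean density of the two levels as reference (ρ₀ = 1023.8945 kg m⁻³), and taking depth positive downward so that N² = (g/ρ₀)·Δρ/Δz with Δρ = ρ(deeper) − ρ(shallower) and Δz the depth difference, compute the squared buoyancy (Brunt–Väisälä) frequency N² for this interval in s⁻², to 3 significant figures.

Δρ = 1024.224 − 1023.565 = 0.659 kg m⁻³ over Δz = 124 − 53 = 71 m.
N² = (9.81/1023.8945) × (0.659/71) = 8.8928 × 10⁻⁵ s⁻² ≈ 8.89 × 10⁻⁵ s⁻².
Since Δρ > 0 the layer is stably stratified.

8.89 × 10⁻⁵ s⁻²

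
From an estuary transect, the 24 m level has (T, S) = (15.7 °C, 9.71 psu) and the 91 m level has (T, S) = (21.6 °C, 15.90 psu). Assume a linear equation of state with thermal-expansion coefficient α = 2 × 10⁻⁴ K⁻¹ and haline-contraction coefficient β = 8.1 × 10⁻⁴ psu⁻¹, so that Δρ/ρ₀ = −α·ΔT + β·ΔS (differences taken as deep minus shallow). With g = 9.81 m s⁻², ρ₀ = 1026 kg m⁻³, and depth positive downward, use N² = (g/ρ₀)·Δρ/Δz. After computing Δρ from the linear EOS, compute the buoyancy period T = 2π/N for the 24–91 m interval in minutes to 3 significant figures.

4.42 min

ΔT = +5.9 K, ΔS = +6.19 psu (deep − shallow).
Δρ/ρ₀ = −αΔT + βΔS = -1.18 × 10⁻³ + 5.0139 × 10⁻³ = 3.8339 × 10⁻³, so Δρ ≈ 3.934 kg m⁻³.
N² = (g/ρ₀)·Δρ/Δz = g·(Δρ/ρ₀)/Δz = 9.81 × 3.8339 × 10⁻³ / 67 = 5.6135 × 10⁻⁴ s⁻².
N = √(5.6135 × 10⁻⁴) = 0.023693 rad s⁻¹ → T = 2π/N = 265.19 s = 4.4198 min ≈ 4.42 min.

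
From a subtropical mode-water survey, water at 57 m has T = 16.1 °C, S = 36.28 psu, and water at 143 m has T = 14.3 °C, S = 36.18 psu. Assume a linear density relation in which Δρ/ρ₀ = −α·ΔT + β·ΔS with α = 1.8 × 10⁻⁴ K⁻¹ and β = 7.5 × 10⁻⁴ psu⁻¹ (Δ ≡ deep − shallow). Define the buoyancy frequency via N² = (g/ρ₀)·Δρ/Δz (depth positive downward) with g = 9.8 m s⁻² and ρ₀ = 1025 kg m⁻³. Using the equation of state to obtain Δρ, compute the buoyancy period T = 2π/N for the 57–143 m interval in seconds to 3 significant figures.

ΔT = -1.8 K, ΔS = -0.10 psu (deep − shallow).
Δρ/ρ₀ = −αΔT + βΔS = 3.24 × 10⁻⁴ − 7.50 × 10⁻⁵ = 2.49 × 10⁻⁴, so Δρ ≈ 0.2552 kg m⁻³.
N² = (g/ρ₀)·Δρ/Δz = g·(Δρ/ρ₀)/Δz = 9.8 × 2.49 × 10⁻⁴ / 86 = 2.8374 × 10⁻⁵ s⁻².
N = √(2.8374 × 10⁻⁵) = 5.3267 × 10⁻³ rad s⁻¹ → T = 2π/N = 1.1796 × 10³ s ≈ 1.18 × 10³ s.

1.18 × 10³ s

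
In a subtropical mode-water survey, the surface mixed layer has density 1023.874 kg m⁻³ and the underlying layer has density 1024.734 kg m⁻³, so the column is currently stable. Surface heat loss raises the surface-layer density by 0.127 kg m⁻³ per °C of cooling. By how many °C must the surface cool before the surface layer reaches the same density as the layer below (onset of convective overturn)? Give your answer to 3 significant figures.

6.77 °C

Density deficit of the surface layer: 1024.734 − 1023.874 = 0.86 kg m⁻³.
Required change = 0.86 / 0.127 = 6.77 °C.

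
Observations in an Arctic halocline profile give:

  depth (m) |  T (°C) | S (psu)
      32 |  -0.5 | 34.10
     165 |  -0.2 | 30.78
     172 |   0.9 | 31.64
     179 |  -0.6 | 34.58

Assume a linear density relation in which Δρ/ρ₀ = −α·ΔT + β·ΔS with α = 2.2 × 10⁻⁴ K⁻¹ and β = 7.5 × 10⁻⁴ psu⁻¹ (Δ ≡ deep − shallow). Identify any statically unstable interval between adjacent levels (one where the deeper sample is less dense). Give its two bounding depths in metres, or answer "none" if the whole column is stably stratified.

Evaluate Δρ/ρ₀ = −αΔT + βΔS across each adjacent pair:
  32–165 m: −αΔT+βΔS = −(2.2 × 10⁻⁴)(+0.3)+(7.5 × 10⁻⁴)(-3.32) = -2.6 × 10⁻³ → UNSTABLE
  165–172 m: −αΔT+βΔS = −(2.2 × 10⁻⁴)(+1.1)+(7.5 × 10⁻⁴)(+0.86) = 4.0 × 10⁻⁴ → stable
  172–179 m: −αΔT+βΔS = −(2.2 × 10⁻⁴)(-1.5)+(7.5 × 10⁻⁴)(+2.94) = 2.5 × 10⁻³ → stable
The 32–165 m interval has Δρ < 0: lighter water underlies denser water.

32–165 m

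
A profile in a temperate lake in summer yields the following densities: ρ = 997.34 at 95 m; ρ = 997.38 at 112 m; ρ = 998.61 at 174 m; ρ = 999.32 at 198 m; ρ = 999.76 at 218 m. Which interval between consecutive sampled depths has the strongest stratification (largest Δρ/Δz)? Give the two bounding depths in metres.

Compute the density gradient over each adjacent pair:
  95–112 m: Δρ/Δz = 0.04/17 = 2.4 × 10⁻³ kg m⁻⁴
  112–174 m: Δρ/Δz = 1.23/62 = 0.020 kg m⁻⁴
  174–198 m: Δρ/Δz = 0.71/24 = 0.030 kg m⁻⁴
  198–218 m: Δρ/Δz = 0.44/20 = 0.022 kg m⁻⁴
The largest gradient is in the 174–198 m interval — the pycnocline.

174–198 m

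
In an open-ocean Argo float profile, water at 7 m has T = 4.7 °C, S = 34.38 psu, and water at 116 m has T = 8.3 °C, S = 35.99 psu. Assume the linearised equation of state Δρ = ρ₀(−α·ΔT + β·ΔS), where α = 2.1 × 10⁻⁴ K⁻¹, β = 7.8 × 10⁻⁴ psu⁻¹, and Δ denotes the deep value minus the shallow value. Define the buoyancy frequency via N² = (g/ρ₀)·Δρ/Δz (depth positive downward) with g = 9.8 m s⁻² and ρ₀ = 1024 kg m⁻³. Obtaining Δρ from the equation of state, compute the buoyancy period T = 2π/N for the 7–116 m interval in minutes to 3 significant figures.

ΔT = +3.6 K, ΔS = +1.61 psu (deep − shallow).
Δρ/ρ₀ = −αΔT + βΔS = -7.56 × 10⁻⁴ + 1.2558 × 10⁻³ = 4.998 × 10⁻⁴, so Δρ ≈ 0.5118 kg m⁻³.
N² = (g/ρ₀)·Δρ/Δz = g·(Δρ/ρ₀)/Δz = 9.8 × 4.998 × 10⁻⁴ / 109 = 4.4936 × 10⁻⁵ s⁻².
N = √(4.4936 × 10⁻⁵) = 6.7034 × 10⁻³ rad s⁻¹ → T = 2π/N = 937.31 s = 15.622 min ≈ 15.6 min.

15.6 min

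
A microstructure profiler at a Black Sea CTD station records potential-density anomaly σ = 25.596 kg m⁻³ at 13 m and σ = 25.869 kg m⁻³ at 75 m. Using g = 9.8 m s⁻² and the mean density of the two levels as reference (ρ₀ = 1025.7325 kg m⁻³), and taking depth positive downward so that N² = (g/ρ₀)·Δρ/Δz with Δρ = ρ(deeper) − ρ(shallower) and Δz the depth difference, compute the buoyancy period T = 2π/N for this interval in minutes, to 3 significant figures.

Δρ = 1025.869 − 1025.596 = 0.273 kg m⁻³ over Δz = 75 − 13 = 62 m.
N² = (9.8/1025.7325) × (0.273/62) = 4.2069 × 10⁻⁵ s⁻².
N = √(4.2069 × 10⁻⁵) = 6.4861 × 10⁻³ rad s⁻¹, so T = 2π/N = 968.72 s = 16.145 min ≈ 16.1 min.

16.1 min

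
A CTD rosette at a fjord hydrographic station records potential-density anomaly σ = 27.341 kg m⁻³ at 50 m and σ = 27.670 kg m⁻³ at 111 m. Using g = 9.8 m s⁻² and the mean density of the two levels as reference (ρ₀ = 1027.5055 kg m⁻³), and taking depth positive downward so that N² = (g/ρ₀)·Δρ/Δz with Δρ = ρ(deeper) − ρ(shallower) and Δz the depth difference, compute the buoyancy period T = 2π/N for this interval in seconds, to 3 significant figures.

876 s

Δρ = 1027.670 − 1027.341 = 0.329 kg m⁻³ over Δz = 111 − 50 = 61 m.
N² = (9.8/1027.5055) × (0.329/61) = 5.1441 × 10⁻⁵ s⁻².
N = √(5.1441 × 10⁻⁵) = 7.1722 × 10⁻³ rad s⁻¹, so T = 2π/N = 876.05 s ≈ 876 s.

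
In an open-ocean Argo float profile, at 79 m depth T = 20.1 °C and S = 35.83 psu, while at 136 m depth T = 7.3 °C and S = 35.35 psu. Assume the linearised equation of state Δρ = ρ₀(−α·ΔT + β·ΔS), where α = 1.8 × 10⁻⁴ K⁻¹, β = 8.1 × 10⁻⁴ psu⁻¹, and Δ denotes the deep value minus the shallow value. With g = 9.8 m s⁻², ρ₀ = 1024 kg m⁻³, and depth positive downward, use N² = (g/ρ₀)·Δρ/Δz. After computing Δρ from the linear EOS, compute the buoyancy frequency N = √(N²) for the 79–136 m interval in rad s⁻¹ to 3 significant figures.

0.0181 rad s⁻¹

ΔT = -12.8 K, ΔS = -0.48 psu (deep − shallow).
Δρ/ρ₀ = −αΔT + βΔS = 2.304 × 10⁻³ − 3.888 × 10⁻⁴ = 1.9152 × 10⁻³, so Δρ ≈ 1.961 kg m⁻³.
N² = (g/ρ₀)·Δρ/Δz = g·(Δρ/ρ₀)/Δz = 9.8 × 1.9152 × 10⁻³ / 57 = 3.2928 × 10⁻⁴ s⁻².
N = √(3.2928 × 10⁻⁴) = 0.018146 rad s⁻¹ ≈ 0.0181 rad s⁻¹.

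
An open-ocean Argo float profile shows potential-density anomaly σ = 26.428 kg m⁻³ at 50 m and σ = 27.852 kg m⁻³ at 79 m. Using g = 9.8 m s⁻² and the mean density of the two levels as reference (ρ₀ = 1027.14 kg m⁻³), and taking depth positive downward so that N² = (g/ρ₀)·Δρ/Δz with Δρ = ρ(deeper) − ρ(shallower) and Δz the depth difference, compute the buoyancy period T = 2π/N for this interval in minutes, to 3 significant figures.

4.84 min

Δρ = 1027.852 − 1026.428 = 1.424 kg m⁻³ over Δz = 79 − 50 = 29 m.
N² = (9.8/1027.14) × (1.424/29) = 4.6850 × 10⁻⁴ s⁻².
N = √(4.6850 × 10⁻⁴) = 0.021645 rad s⁻¹, so T = 2π/N = 290.28 s = 4.8380 min ≈ 4.84 min.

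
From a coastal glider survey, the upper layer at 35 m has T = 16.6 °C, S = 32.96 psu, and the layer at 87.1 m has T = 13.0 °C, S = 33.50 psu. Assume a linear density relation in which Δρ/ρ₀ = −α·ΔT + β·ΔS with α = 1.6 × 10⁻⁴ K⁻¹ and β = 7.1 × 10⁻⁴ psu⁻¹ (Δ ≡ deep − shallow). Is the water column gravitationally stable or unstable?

stable

ΔT = 13.0 − 16.6 = -3.6 K and ΔS = 33.50 − 32.96 = +0.54 psu (deep − shallow).
−αΔT = 5.76 × 10⁻⁴; βΔS = 3.834 × 10⁻⁴; sum Δρ/ρ₀ = 9.594 × 10⁻⁴.
Δρ/ρ₀ > 0, so Δρ > 0: deeper water is denser → statically stable.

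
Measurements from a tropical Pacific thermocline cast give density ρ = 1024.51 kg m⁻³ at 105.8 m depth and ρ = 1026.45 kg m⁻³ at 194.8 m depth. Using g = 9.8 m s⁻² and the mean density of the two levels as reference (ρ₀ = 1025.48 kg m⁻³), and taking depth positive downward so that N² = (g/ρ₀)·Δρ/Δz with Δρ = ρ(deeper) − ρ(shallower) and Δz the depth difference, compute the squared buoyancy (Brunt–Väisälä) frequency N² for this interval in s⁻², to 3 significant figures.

Δρ = 1026.45 − 1024.51 = 1.94 kg m⁻³ over Δz = 194.8 − 105.8 = 89 m.
N² = (9.8/1025.48) × (1.94/89) = 2.0831 × 10⁻⁴ s⁻² ≈ 2.08 × 10⁻⁴ s⁻².

2.08 × 10⁻⁴ s⁻²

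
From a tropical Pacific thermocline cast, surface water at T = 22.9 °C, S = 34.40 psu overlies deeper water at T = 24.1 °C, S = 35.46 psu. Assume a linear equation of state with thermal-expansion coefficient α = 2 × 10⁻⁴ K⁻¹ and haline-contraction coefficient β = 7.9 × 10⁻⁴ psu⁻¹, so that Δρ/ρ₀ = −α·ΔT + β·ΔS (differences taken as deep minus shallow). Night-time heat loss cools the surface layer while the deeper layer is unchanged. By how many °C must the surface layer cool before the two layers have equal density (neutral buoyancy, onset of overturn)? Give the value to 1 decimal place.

3.0 °C

Neutral buoyancy requires Δρ = 0, i.e. −α(T_deep − T_surf′) + β(S_deep − S_surf) = 0.
T_surf′ = T_deep − (β/α)·ΔS = 24.1 − (7.9 × 10⁻⁴/2 × 10⁻⁴)·(+1.06) = 19.913 °C.
Cooling required: 22.9 − (19.913) = 2.987 °C.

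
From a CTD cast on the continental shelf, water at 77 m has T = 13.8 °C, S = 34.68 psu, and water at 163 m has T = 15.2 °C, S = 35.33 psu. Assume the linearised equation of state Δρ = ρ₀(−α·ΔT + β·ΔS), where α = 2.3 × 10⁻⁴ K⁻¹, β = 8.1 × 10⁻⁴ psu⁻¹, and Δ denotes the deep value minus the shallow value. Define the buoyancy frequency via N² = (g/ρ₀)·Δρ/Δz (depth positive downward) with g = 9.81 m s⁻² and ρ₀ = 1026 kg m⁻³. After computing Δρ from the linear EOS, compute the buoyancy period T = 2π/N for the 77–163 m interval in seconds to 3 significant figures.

1.30 × 10³ s

ΔT = +1.4 K, ΔS = +0.65 psu (deep − shallow).
Δρ/ρ₀ = −αΔT + βΔS = -3.22 × 10⁻⁴ + 5.265 × 10⁻⁴ = 2.045 × 10⁻⁴, so Δρ ≈ 0.2098 kg m⁻³.
N² = (g/ρ₀)·Δρ/Δz = g·(Δρ/ρ₀)/Δz = 9.81 × 2.045 × 10⁻⁴ / 86 = 2.3327 × 10⁻⁵ s⁻².
N = √(2.3327 × 10⁻⁵) = 4.8298 × 10⁻³ rad s⁻¹ → T = 2π/N = 1.3009 × 10³ s ≈ 1.30 × 10³ s.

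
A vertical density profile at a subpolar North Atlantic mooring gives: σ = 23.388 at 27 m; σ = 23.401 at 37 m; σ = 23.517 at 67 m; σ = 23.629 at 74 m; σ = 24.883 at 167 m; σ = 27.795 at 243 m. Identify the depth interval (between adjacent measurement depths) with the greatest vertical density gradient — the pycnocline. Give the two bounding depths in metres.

Compute the density gradient over each adjacent pair:
  27–37 m: Δρ/Δz = 0.013/10 = 1.3 × 10⁻³ kg m⁻⁴
  37–67 m: Δρ/Δz = 0.116/30 = 3.9 × 10⁻³ kg m⁻⁴
  67–74 m: Δρ/Δz = 0.112/7 = 0.016 kg m⁻⁴
  74–167 m: Δρ/Δz = 1.254/93 = 0.013 kg m⁻⁴
  167–243 m: Δρ/Δz = 2.912/76 = 0.038 kg m⁻⁴
The largest gradient is in the 167–243 m interval — the pycnocline.

167–243 m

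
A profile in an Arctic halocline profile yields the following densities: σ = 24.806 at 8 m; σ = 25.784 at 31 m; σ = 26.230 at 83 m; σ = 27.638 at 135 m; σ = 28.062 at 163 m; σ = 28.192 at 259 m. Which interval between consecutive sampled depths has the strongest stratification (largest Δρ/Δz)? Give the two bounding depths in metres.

Compute the density gradient over each adjacent pair:
  8–31 m: Δρ/Δz = 0.978/23 = 0.043 kg m⁻⁴
  31–83 m: Δρ/Δz = 0.446/52 = 8.6 × 10⁻³ kg m⁻⁴
  83–135 m: Δρ/Δz = 1.408/52 = 0.027 kg m⁻⁴
  135–163 m: Δρ/Δz = 0.424/28 = 0.015 kg m⁻⁴
  163–259 m: Δρ/Δz = 0.130/96 = 1.4 × 10⁻³ kg m⁻⁴
The largest gradient is in the 8–31 m interval — the pycnocline.

8–31 m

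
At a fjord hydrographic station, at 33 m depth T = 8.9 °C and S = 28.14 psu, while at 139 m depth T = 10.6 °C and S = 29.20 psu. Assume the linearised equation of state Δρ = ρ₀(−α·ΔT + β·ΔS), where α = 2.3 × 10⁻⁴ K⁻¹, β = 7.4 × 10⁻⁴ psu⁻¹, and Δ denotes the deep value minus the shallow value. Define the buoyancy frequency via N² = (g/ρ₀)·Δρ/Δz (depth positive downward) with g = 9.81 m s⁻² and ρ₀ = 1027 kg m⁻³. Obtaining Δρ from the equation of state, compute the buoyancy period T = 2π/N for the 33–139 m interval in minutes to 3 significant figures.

17.4 min

ΔT = +1.7 K, ΔS = +1.06 psu (deep − shallow).
Δρ/ρ₀ = −αΔT + βΔS = -3.91 × 10⁻⁴ + 7.844 × 10⁻⁴ = 3.934 × 10⁻⁴, so Δρ ≈ 0.4040 kg m⁻³.
N² = (g/ρ₀)·Δρ/Δz = g·(Δρ/ρ₀)/Δz = 9.81 × 3.934 × 10⁻⁴ / 106 = 3.6408 × 10⁻⁵ s⁻².
N = √(3.6408 × 10⁻⁵) = 6.0339 × 10⁻³ rad s⁻¹ → T = 2π/N = 1.0413 × 10³ s = 17.355 min ≈ 17.4 min.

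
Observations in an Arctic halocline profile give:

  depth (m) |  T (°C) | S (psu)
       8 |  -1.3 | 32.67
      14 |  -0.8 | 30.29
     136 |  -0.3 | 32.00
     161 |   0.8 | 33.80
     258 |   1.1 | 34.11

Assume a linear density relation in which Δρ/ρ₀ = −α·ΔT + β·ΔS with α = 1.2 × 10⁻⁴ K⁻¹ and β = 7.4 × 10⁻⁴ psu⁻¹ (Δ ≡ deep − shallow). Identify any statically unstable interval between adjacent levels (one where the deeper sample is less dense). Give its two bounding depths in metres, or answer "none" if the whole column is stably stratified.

8–14 m

Evaluate Δρ/ρ₀ = −αΔT + βΔS across each adjacent pair:
  8–14 m: −αΔT+βΔS = −(1.2 × 10⁻⁴)(+0.5)+(7.4 × 10⁻⁴)(-2.38) = -1.8 × 10⁻³ → UNSTABLE
  14–136 m: −αΔT+βΔS = −(1.2 × 10⁻⁴)(+0.5)+(7.4 × 10⁻⁴)(+1.71) = 1.2 × 10⁻³ → stable
  136–161 m: −αΔT+βΔS = −(1.2 × 10⁻⁴)(+1.1)+(7.4 × 10⁻⁴)(+1.80) = 1.2 × 10⁻³ → stable
  161–258 m: −αΔT+βΔS = −(1.2 × 10⁻⁴)(+0.3)+(7.4 × 10⁻⁴)(+0.31) = 1.9 × 10⁻⁴ → stable
The 8–14 m interval has Δρ < 0: lighter water underlies denser water.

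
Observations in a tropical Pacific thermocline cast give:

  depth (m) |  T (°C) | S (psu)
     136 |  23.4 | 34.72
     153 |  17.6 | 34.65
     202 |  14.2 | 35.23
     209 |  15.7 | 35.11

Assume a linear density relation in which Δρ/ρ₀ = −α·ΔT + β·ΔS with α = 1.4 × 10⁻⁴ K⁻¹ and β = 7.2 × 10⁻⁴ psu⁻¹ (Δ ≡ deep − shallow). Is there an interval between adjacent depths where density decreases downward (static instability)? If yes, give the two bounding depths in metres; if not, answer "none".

202–209 m

Evaluate Δρ/ρ₀ = −αΔT + βΔS across each adjacent pair:
  136–153 m: −αΔT+βΔS = −(1.4 × 10⁻⁴)(-5.8)+(7.2 × 10⁻⁴)(-0.07) = 7.6 × 10⁻⁴ → stable
  153–202 m: −αΔT+βΔS = −(1.4 × 10⁻⁴)(-3.4)+(7.2 × 10⁻⁴)(+0.58) = 8.9 × 10⁻⁴ → stable
  202–209 m: −αΔT+βΔS = −(1.4 × 10⁻⁴)(+1.5)+(7.2 × 10⁻⁴)(-0.12) = -3.0 × 10⁻⁴ → UNSTABLE
The 202–209 m interval has Δρ < 0: lighter water underlies denser water.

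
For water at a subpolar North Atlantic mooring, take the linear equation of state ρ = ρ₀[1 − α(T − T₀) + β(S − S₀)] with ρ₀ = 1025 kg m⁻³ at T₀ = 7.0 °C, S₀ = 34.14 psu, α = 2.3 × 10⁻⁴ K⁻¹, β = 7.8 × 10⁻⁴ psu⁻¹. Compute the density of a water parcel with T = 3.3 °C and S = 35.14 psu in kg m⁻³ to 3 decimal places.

T − T₀ = -3.7 K, S − S₀ = +1.00 psu.
Bracket = 1 − α·(-3.7) + β·(+1.00) = 1 + (1.631 × 10⁻³) = 1.0016310.
ρ = 1025 × 1.0016310 = 1026.672 kg m⁻³.

1026.672 kg m⁻³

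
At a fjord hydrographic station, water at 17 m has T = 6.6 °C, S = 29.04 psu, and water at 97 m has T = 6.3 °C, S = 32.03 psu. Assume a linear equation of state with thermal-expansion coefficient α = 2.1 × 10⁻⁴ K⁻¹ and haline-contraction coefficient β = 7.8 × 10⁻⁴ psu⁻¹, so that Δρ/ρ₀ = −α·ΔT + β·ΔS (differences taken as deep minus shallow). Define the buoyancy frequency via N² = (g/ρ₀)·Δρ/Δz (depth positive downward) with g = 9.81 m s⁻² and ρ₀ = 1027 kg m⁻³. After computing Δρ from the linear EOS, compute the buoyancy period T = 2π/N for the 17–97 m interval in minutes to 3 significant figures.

6.11 min

ΔT = -0.3 K, ΔS = +2.99 psu (deep − shallow).
Δρ/ρ₀ = −αΔT + βΔS = 6.30 × 10⁻⁵ + 2.3322 × 10⁻³ = 2.3952 × 10⁻³, so Δρ ≈ 2.460 kg m⁻³.
N² = (g/ρ₀)·Δρ/Δz = g·(Δρ/ρ₀)/Δz = 9.81 × 2.3952 × 10⁻³ / 80 = 2.9371 × 10⁻⁴ s⁻².
N = √(2.9371 × 10⁻⁴) = 0.017138 rad s⁻¹ → T = 2π/N = 366.62 s = 6.1103 min ≈ 6.11 min.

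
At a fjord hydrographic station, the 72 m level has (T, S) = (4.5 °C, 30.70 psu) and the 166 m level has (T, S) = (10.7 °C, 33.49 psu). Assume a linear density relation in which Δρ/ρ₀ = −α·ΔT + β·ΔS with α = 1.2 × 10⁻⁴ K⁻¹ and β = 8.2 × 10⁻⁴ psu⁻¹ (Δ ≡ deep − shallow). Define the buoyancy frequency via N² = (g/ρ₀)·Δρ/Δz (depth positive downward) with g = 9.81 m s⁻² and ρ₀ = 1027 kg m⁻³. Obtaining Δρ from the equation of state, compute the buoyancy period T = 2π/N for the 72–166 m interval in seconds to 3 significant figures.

ΔT = +6.2 K, ΔS = +2.79 psu (deep − shallow).
Δρ/ρ₀ = −αΔT + βΔS = -7.44 × 10⁻⁴ + 2.2878 × 10⁻³ = 1.5438 × 10⁻³, so Δρ ≈ 1.585 kg m⁻³.
N² = (g/ρ₀)·Δρ/Δz = g·(Δρ/ρ₀)/Δz = 9.81 × 1.5438 × 10⁻³ / 94 = 1.6111 × 10⁻⁴ s⁻².
N = √(1.6111 × 10⁻⁴) = 0.012693 rad s⁻¹ → T = 2π/N = 495.01 s ≈ 495 s.

495 s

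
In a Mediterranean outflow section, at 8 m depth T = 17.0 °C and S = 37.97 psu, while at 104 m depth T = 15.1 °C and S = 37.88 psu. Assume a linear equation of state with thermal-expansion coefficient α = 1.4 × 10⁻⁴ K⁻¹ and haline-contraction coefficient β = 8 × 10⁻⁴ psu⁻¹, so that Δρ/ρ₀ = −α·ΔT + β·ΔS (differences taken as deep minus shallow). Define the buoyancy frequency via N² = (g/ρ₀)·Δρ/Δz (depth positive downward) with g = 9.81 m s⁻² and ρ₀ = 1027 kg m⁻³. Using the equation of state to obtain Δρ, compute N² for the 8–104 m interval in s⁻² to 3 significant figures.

ΔT = -1.9 K, ΔS = -0.09 psu (deep − shallow).
Δρ/ρ₀ = −αΔT + βΔS = 2.66 × 10⁻⁴ − 7.20 × 10⁻⁵ = 1.94 × 10⁻⁴, so Δρ ≈ 0.1992 kg m⁻³.
N² = (g/ρ₀)·Δρ/Δz = g·(Δρ/ρ₀)/Δz = 9.81 × 1.94 × 10⁻⁴ / 96 = 1.9824 × 10⁻⁵ s⁻² ≈ 1.98 × 10⁻⁵ s⁻².

1.98 × 10⁻⁵ s⁻²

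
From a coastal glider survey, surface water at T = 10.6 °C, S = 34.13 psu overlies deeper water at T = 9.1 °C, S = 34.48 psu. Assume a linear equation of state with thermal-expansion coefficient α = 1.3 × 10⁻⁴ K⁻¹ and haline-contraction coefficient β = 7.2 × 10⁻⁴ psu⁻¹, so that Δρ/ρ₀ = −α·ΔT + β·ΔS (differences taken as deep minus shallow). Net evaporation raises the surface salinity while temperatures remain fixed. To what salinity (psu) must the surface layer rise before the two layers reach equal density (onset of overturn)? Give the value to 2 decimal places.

Neutral buoyancy requires −α(T_deep − T_surf) + β(S_deep − S_surf′) = 0.
S_surf′ = S_deep − (α/β)·ΔT = 34.48 − (1.3 × 10⁻⁴/7.2 × 10⁻⁴)·(-1.5) = 34.7508 psu.
Increase required: 34.7508 − 34.13 = 0.6208 psu.

34.75 psu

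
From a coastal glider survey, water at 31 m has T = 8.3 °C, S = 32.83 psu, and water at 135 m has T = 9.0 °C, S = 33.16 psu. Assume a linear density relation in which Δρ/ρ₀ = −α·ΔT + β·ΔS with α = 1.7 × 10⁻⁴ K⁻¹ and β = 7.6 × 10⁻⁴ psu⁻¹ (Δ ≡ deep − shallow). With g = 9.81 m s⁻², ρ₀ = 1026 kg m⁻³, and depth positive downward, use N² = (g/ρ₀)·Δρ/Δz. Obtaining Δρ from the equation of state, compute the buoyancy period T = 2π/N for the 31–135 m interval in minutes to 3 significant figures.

29.7 min

ΔT = +0.7 K, ΔS = +0.33 psu (deep − shallow).
Δρ/ρ₀ = −αΔT + βΔS = -1.19 × 10⁻⁴ + 2.508 × 10⁻⁴ = 1.318 × 10⁻⁴, so Δρ ≈ 0.1352 kg m⁻³.
N² = (g/ρ₀)·Δρ/Δz = g·(Δρ/ρ₀)/Δz = 9.81 × 1.318 × 10⁻⁴ / 104 = 1.2432 × 10⁻⁵ s⁻².
N = √(1.2432 × 10⁻⁵) = 3.5259 × 10⁻³ rad s⁻¹ → T = 2π/N = 1.7820 × 10³ s = 29.700 min ≈ 29.7 min.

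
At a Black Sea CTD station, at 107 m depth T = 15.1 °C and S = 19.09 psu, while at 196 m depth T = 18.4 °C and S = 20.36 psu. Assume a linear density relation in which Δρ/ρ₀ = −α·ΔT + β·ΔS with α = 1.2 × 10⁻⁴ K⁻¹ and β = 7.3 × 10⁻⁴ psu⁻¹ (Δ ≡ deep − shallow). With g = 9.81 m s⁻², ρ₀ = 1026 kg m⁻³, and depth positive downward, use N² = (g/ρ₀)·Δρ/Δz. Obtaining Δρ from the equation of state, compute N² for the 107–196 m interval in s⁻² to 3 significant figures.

5.85 × 10⁻⁵ s⁻²

ΔT = +3.3 K, ΔS = +1.27 psu (deep − shallow).
Δρ/ρ₀ = −αΔT + βΔS = -3.96 × 10⁻⁴ + 9.271 × 10⁻⁴ = 5.311 × 10⁻⁴, so Δρ ≈ 0.5449 kg m⁻³.
N² = (g/ρ₀)·Δρ/Δz = g·(Δρ/ρ₀)/Δz = 9.81 × 5.311 × 10⁻⁴ / 89 = 5.8540 × 10⁻⁵ s⁻² ≈ 5.85 × 10⁻⁵ s⁻².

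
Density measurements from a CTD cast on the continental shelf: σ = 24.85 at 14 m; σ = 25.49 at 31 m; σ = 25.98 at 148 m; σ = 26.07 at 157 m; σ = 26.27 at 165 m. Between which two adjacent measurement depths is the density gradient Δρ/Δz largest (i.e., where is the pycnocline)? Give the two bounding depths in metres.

14–31 m

Compute the density gradient over each adjacent pair:
  14–31 m: Δρ/Δz = 0.64/17 = 0.038 kg m⁻⁴
  31–148 m: Δρ/Δz = 0.49/117 = 4.2 × 10⁻³ kg m⁻⁴
  148–157 m: Δρ/Δz = 0.09/9 = 0.010 kg m⁻⁴
  157–165 m: Δρ/Δz = 0.20/8 = 0.025 kg m⁻⁴
The largest gradient is in the 14–31 m interval — the pycnocline.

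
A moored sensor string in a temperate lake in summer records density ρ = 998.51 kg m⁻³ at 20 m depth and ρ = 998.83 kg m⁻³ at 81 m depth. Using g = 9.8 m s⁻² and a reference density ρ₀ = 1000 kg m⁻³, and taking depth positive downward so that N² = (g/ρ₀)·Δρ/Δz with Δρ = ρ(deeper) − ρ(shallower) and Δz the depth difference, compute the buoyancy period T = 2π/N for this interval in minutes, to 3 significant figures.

14.6 min

Δρ = 998.83 − 998.51 = 0.32 kg m⁻³ over Δz = 81 − 20 = 61 m.
N² = (9.8/1000) × (0.32/61) = 5.1410 × 10⁻⁵ s⁻².
N = √(5.1410 × 10⁻⁵) = 7.1701 × 10⁻³ rad s⁻¹, so T = 2π/N = 876.30 s = 14.605 min ≈ 14.6 min.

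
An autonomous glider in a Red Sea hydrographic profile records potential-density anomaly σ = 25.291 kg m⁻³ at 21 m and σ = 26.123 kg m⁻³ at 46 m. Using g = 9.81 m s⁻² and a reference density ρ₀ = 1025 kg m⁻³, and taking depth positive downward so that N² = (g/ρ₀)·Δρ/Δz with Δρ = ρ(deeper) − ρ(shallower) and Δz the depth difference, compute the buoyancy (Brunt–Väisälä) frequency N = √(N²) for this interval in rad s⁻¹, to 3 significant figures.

Δρ = 1026.123 − 1025.291 = 0.832 kg m⁻³ over Δz = 46 − 21 = 25 m.
N² = (9.81/1025) × (0.832/25) = 3.1851 × 10⁻⁴ s⁻².
N = √(3.1851 × 10⁻⁴) = 0.017847 rad s⁻¹ ≈ 0.0178 rad s⁻¹.

0.0178 rad s⁻¹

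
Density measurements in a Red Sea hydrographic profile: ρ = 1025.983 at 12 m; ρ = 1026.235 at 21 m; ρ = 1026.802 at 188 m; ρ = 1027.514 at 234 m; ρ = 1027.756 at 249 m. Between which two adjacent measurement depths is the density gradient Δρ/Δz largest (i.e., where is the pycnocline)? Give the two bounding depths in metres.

12–21 m

Compute the density gradient over each adjacent pair:
  12–21 m: Δρ/Δz = 0.252/9 = 0.028 kg m⁻⁴
  21–188 m: Δρ/Δz = 0.567/167 = 3.4 × 10⁻³ kg m⁻⁴
  188–234 m: Δρ/Δz = 0.712/46 = 0.015 kg m⁻⁴
  234–249 m: Δρ/Δz = 0.242/15 = 0.016 kg m⁻⁴
The largest gradient is in the 12–21 m interval — the pycnocline.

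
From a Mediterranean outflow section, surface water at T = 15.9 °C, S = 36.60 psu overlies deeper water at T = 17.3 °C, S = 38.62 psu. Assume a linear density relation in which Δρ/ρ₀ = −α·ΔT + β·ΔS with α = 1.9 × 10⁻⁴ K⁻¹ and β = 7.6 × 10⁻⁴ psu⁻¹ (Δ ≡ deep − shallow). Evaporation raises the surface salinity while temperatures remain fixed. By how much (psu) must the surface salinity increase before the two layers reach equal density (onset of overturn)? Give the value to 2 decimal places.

Neutral buoyancy requires −α(T_deep − T_surf) + β(S_deep − S_surf′) = 0.
S_surf′ = S_deep − (α/β)·ΔT = 38.62 − (1.9 × 10⁻⁴/7.6 × 10⁻⁴)·(+1.4) = 38.2700 psu.
Increase required: 38.2700 − 36.60 = 1.6700 psu.

1.67 psu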